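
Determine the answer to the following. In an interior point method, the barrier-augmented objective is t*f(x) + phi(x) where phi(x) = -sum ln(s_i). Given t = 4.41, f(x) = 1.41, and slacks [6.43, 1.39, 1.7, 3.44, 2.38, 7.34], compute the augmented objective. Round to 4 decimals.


Step 1: Compute log-barrier.
ln values: [1.861, 0.3293, 0.5306, 1.2355, 0.8671, 1.9933]
phi = -(1.861 + 0.3293 + 0.5306 + 1.2355 + 0.8671 + 1.9933) = -6.8168
Step 2: Compute augmented objective.
t*f(x) = 4.41*1.41 = 6.2181
Total = 6.2181 - 6.8168 = -0.5987


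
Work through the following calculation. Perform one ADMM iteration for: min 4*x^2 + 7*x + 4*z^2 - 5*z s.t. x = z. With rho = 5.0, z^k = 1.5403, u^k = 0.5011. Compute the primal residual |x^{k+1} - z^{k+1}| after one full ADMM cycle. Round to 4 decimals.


ADMM iteration with rho = 5.0, z^k = 1.5403, u^k = 0.5011
Step 1: x-update.
Minimize 4*x^2 + 7*x + (5.0/2)*(x - 1.5403 + 0.5011)^2
FOC: (2*4 + 5.0)*x = -7 + 5.0*(1.5403 - 0.5011)
x^{k+1} = -0.1388
Step 2: z-update.
Minimize 4*z^2 - 5*z + (5.0/2)*(-0.1388 - z + 0.5011)^2
FOC: (2*4 + 5.0)*z = 5 + 5.0*(-0.1388 + 0.5011)
z^{k+1} = 0.524
Step 3: u-update.
u^{k+1} = 0.5011 - 0.1388 - 0.524 = -0.1616
Step 4: Primal residual = |-0.1388 - 0.524| = 0.6627


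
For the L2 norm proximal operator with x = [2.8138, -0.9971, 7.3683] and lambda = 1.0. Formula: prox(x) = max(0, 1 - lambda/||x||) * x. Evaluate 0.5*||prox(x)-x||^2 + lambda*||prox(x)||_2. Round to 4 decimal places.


Step 1: Compute ||x||.
||x|| = 7.9501
Step 2: Compute scaling factor.
scale = max(0, 1 - 1.0/7.9501) = 0.8742
Step 3: prox(x) = [2.4599, -0.8717, 6.4415]
||prox(x)|| = 6.9501
Step 4: Proximal objective.
0.5*||prox-x||^2 = 0.5
lambda*||prox|| = 6.9501
Total = 7.4501


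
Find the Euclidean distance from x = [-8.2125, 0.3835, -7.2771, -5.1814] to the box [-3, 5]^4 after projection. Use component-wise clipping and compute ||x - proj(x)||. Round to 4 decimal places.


Project each component onto [-3, 5].
clip(-8.2125) = -3.0, clip(0.3835) = 0.3835, clip(-7.2771) = -3.0, clip(-5.1814) = -3.0
Projection = [-3.0, 0.3835, -3.0, -3.0]
Squared diffs: [27.1702, 0.0, 18.2936, 4.7585]
Distance = sqrt(50.2223) = 7.0868


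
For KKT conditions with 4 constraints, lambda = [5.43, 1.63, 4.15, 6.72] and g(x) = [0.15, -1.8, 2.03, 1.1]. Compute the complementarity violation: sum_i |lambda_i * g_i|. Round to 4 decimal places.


KKT complementary slackness check:
lambda_1 * g_1 = 5.43 * 0.15 = 0.8145
lambda_2 * g_2 = 1.63 * -1.8 = -2.934
lambda_3 * g_3 = 4.15 * 2.03 = 8.4245
lambda_4 * g_4 = 6.72 * 1.1 = 7.392
Total violation = 0.8145 + 2.934 + 8.4245 + 7.392 = 19.565


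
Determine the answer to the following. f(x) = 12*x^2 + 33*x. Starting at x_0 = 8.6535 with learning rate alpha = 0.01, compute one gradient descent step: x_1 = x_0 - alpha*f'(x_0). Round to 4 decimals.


We compute the gradient at x_0 and apply the update.
f'(x) = 24*x + 33
f'(8.6535) = 24*8.6535 + 33 = 240.684
x_1 = 8.6535 - 0.01*240.684 = 6.2467


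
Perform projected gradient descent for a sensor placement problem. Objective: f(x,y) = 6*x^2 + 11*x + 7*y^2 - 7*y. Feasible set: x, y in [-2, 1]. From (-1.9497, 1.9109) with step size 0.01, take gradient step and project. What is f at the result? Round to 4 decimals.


Step 1: Compute gradient at (-1.9497, 1.9109).
grad_x = 2*6*-1.9497 + 11 = -12.3964
grad_y = 2*7*1.9109 - 7 = 19.7526
Step 2: Gradient step.
x_raw = -1.9497 - 0.01*-12.3964 = -1.8257
y_raw = 1.9109 - 0.01*19.7526 = 1.7134
Step 3: Project onto [-2, 1].
x_proj = clip(-1.8257) = -1.8257
y_proj = clip(1.7134) = 1.0
Step 4: Evaluate f.
f(-1.8257, 1.0) = -0.0832


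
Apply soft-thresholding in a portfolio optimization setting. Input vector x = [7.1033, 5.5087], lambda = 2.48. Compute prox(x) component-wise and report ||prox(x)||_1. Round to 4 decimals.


Soft-thresholding with lambda = 2.48:
prox(7.1033) = sign(7.1033)*max(|7.1033| - 2.48, 0) = 4.6233
prox(5.5087) = sign(5.5087)*max(|5.5087| - 2.48, 0) = 3.0287
prox(x) = [4.6233, 3.0287]
||prox(x)||_1 = 4.6233 + 3.0287 = 7.652


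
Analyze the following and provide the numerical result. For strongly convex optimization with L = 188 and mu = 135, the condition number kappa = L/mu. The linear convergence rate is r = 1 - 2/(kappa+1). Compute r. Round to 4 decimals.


Step 1: Compute the condition number.
kappa = L/mu = 188/135 = 1.3926
Step 2: Compute the convergence rate.
r = 1 - 2/(kappa + 1) = 1 - 2*mu/(L + mu) = (L - mu)/(L + mu) = 53/323 = 0.1641


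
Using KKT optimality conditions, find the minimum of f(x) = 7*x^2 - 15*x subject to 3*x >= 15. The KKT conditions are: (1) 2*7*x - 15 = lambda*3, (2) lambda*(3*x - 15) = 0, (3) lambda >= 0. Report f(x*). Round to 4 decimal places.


Step 1: Try lambda = 0 (constraint inactive).
x_unc = 15/(2*7) = 1.0714
Check: 3*1.0714 = 3.2142 < 15 -- violated!
Step 2: Constraint must be active: 3*x = 15
x* = 15/3 = 5.0
lambda = (2*7*5.0 - 15)/3 = 18.3333
Step 3: Compute optimal value.
f(x*) = 7*5.0^2 - 15*5.0 = 100.0


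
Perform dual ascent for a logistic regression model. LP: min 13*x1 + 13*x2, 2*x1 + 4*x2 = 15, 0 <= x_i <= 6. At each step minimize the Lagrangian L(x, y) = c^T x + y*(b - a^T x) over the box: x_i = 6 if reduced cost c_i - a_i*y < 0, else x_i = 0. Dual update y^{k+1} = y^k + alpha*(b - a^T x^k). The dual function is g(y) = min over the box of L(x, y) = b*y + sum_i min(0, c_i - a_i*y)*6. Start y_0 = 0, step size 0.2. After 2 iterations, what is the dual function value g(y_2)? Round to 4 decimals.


Dual ascent for LP: min 13*x1 + 13*x2, 2*x1 + 4*x2 = 15, 0 <= x_i <= 6
Step 1: y^k = 0.0, reduced costs: (13.0, 13.0)
  x^k = (0.0, 0.0), subgradient = b - a^T x = 15.0
  y^{k+1} = 0.0 + 0.2*15.0 = 3.0
Step 2: y^k = 3.0, reduced costs: (7.0, 1.0)
  x^k = (0.0, 0.0), subgradient = b - a^T x = 15.0
  y^{k+1} = 3.0 + 0.2*15.0 = 6.0
Dual objective at y_2 = 6.0: reduced costs (1.0, -11.0), box minimizer x = (0.0, 6.0)
g(y_2) = b*y + (c1 - a1*y)*x1 + (c2 - a2*y)*x2 = 15*6.0 + 1.0*0.0 + (-11.0)*6.0 = 90.0 + 0.0 - 66.0 = 24.0


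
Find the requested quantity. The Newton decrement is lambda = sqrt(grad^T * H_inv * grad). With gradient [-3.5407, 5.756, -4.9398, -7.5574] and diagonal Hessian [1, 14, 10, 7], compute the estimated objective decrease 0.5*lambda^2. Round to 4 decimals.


Step 1: H is diagonal, so H^(-1) * g = [-3.5407, 0.4111, -0.494, -1.0796].
Step 2: g^T H^(-1) g = sum_i g_i^2 / H_ii
  = (-3.5407)^2/1 + (5.756)^2/14 + (-4.9398)^2/10 + (-7.5574)^2/7
  = 12.5366 + 2.3665 + 2.4402 + 8.1592 = 25.5024
Step 3: Objective decrease = 0.5 * g^T H^(-1) g = 12.7512


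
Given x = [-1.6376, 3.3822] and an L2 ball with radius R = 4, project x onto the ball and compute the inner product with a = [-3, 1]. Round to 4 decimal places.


Step 1: Compute ||x|| (intermediates to 6 decimals).
||x|| = sqrt((-1.6376)^2 + 3.3822^2) = 3.757793
Step 2: Project.
Since ||x|| <= R, proj = x (no scaling needed).
proj(x) = [-1.6376, 3.3822]
Step 3: Dot product.
a^T * proj(x) = -3*(-1.6376) + 1*3.3822 = 8.295


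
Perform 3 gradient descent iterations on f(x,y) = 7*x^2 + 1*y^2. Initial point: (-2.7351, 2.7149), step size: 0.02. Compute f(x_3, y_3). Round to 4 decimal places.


Gradient descent on f(x,y) = 7*x^2 + 1*y^2.
Starting point: (-2.7351, 2.7149), alpha = 0.02
Step 1: grad_x = 2*7*-2.7351 = -38.2914, grad_y = 2*1*2.7149 = 5.4298
  x_1 = -2.7351 - 0.02*-38.2914 = -1.9693
  y_1 = 2.7149 - 0.02*5.4298 = 2.6063
Step 2: grad_x = 2*7*-1.9693 = -27.5698, grad_y = 2*1*2.6063 = 5.2126
  x_2 = -1.9693 - 0.02*-27.5698 = -1.4179
  y_2 = 2.6063 - 0.02*5.2126 = 2.5021
Step 3: grad_x = 2*7*-1.4179 = -19.8503, grad_y = 2*1*2.5021 = 5.0041
  x_3 = -1.4179 - 0.02*-19.8503 = -1.0209
  y_3 = 2.5021 - 0.02*5.0041 = 2.402
f(-1.0209, 2.402) = 7*(-1.0209)^2 + 1*2.402^2 = 13.0647


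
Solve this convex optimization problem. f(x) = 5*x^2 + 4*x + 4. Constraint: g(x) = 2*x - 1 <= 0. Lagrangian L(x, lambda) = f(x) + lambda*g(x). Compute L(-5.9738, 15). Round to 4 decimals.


Step 1: Evaluate f(x).
f(-5.9738) = 5*(-5.9738)^2 + 4*(-5.9738) + 4 = 158.5362
Step 2: Evaluate g(x).
g(-5.9738) = 2*-5.9738 - 1 = -12.9476
Step 3: Compute Lagrangian.
L = 158.5362 + 15*-12.9476 = -35.6778


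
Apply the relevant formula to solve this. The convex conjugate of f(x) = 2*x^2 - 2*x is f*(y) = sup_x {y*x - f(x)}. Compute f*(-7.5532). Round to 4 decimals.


f*(y) = sup_x {y*x - a*x^2 - b*x} = sup_x {(y-b)*x - a*x^2}
FOC: (y - b) - 2a*x = 0 => x* = (y - b)/(2a)
x* = (-7.5532 + 2)/(2*2) = -1.3883
f*(-7.5532) = (y-b)^2/(4a) = (-7.5532 + 2)^2/(4*2)
= 30.838/8 = 3.8548


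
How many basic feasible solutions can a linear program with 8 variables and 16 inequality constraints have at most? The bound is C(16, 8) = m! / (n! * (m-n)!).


Each vertex corresponds to some choice of n active constraints out of m, so the number of vertices is at most C(m, n) = m! / (n!(m-n)!).
m = 16, n = 8
Numerator: 16 * 15 * 14 * 13 * 12 * 11 * 10 * 9
Denominator: 8! = 40320
C(16, 8) = 12870


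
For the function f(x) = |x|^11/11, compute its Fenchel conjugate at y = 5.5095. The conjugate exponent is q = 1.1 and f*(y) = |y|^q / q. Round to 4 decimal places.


The conjugate exponent q satisfies 1/p + 1/q = 1.
p = 11, so q = 11/(11 - 1) = 1.1
|y|^q = 5.5095^1.1 = 6.5347
f*(5.5095) = 6.5347 / 1.1 = 5.9406


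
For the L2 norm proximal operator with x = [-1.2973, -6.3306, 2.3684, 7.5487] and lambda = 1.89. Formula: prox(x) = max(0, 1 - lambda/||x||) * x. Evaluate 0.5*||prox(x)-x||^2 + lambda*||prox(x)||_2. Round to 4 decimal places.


Step 1: Compute ||x||.
||x|| = 10.2153
Step 2: Compute scaling factor.
scale = max(0, 1 - 1.89/10.2153) = 0.815
Step 3: prox(x) = [-1.0573, -5.1593, 1.9302, 6.1521]
||prox(x)|| = 8.3253
Step 4: Proximal objective.
0.5*||prox-x||^2 = 1.7861
lambda*||prox|| = 15.7348
Total = 17.5208


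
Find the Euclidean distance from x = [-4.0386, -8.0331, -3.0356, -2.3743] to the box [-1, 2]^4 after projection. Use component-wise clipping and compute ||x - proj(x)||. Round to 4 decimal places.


Project each component onto [-1, 2].
clip(-4.0386) = -1.0, clip(-8.0331) = -1.0, clip(-3.0356) = -1.0, clip(-2.3743) = -1.0
Projection = [-1.0, -1.0, -1.0, -1.0]
Squared diffs: [9.2331, 49.4645, 4.1437, 1.8887]
Distance = sqrt(64.73) = 8.0455


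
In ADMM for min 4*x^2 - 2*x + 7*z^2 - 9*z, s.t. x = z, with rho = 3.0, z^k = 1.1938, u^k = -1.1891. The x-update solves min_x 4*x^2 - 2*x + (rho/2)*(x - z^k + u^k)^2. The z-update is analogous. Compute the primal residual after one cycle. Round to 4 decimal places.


ADMM iteration with rho = 3.0, z^k = 1.1938, u^k = -1.1891
Step 1: x-update.
Minimize 4*x^2 - 2*x + (3.0/2)*(x - 1.1938 - 1.1891)^2
FOC: (2*4 + 3.0)*x = 2 + 3.0*(1.1938 + 1.1891)
x^{k+1} = 0.8317
Step 2: z-update.
Minimize 7*z^2 - 9*z + (3.0/2)*(0.8317 - z - 1.1891)^2
FOC: (2*7 + 3.0)*z = 9 + 3.0*(0.8317 - 1.1891)
z^{k+1} = 0.4663
Step 3: u-update.
u^{k+1} = -1.1891 + 0.8317 - 0.4663 = -0.8237
Step 4: Primal residual = |0.8317 - 0.4663| = 0.3654


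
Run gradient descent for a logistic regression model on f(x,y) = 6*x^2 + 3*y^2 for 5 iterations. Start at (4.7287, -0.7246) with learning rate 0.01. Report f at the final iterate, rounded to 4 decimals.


Gradient descent on f(x,y) = 6*x^2 + 3*y^2.
Starting point: (4.7287, -0.7246), alpha = 0.01
Step 1: grad_x = 2*6*4.7287 = 56.7444, grad_y = 2*3*-0.7246 = -4.3476
  x_1 = 4.7287 - 0.01*56.7444 = 4.1613
  y_1 = -0.7246 - 0.01*-4.3476 = -0.6811
Step 2: grad_x = 2*6*4.1613 = 49.9351, grad_y = 2*3*-0.6811 = -4.0867
  x_2 = 4.1613 - 0.01*49.9351 = 3.6619
  y_2 = -0.6811 - 0.01*-4.0867 = -0.6403
Step 3: grad_x = 2*6*3.6619 = 43.9429, grad_y = 2*3*-0.6403 = -3.8415
  x_3 = 3.6619 - 0.01*43.9429 = 3.2225
  y_3 = -0.6403 - 0.01*-3.8415 = -0.6018
Step 4: grad_x = 2*6*3.2225 = 38.6697, grad_y = 2*3*-0.6018 = -3.611
  x_4 = 3.2225 - 0.01*38.6697 = 2.8358
  y_4 = -0.6018 - 0.01*-3.611 = -0.5657
Step 5: grad_x = 2*6*2.8358 = 34.0294, grad_y = 2*3*-0.5657 = -3.3944
  x_5 = 2.8358 - 0.01*34.0294 = 2.4955
  y_5 = -0.5657 - 0.01*-3.3944 = -0.5318
f(2.4955, -0.5318) = 6*2.4955^2 + 3*(-0.5318)^2 = 38.2131


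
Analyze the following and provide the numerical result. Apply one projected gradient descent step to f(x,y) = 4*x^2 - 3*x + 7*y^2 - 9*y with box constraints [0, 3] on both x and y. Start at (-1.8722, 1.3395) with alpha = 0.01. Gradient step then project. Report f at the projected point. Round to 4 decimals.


Step 1: Compute gradient at (-1.8722, 1.3395).
grad_x = 2*4*-1.8722 - 3 = -17.9776
grad_y = 2*7*1.3395 - 9 = 9.753
Step 2: Gradient step.
x_raw = -1.8722 - 0.01*-17.9776 = -1.6924
y_raw = 1.3395 - 0.01*9.753 = 1.242
Step 3: Project onto [0, 3].
x_proj = clip(-1.6924) = 0.0
y_proj = clip(1.242) = 1.242
Step 4: Evaluate f.
f(0.0, 1.242) = -0.3803


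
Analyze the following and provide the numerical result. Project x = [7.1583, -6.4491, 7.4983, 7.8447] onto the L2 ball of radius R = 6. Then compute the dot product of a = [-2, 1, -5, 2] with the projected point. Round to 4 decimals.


Step 1: Compute ||x|| (intermediates to 6 decimals).
||x|| = sqrt(7.1583^2 + (-6.4491)^2 + 7.4983^2 + 7.8447^2) = 14.511925
Step 2: Project.
Since ||x|| > R, scale = R/||x|| = 6/14.511925 = 0.413453, proj(x) = scale * x
proj(x) = [2.959621, -2.6664, 3.100195, 3.243415]
Step 3: Dot product.
a^T * proj(x) = -2*2.959621 + 1*(-2.6664) - 5*3.100195 + 2*3.243415 = -17.5998


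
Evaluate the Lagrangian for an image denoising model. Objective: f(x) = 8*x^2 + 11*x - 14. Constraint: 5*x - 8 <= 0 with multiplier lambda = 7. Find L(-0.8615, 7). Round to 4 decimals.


Step 1: Evaluate f(x).
f(-0.8615) = 8*(-0.8615)^2 + 11*(-0.8615) - 14 = -17.539
Step 2: Evaluate g(x).
g(-0.8615) = 5*-0.8615 - 8 = -12.3075
Step 3: Compute Lagrangian.
L = -17.539 + 7*-12.3075 = -103.6915


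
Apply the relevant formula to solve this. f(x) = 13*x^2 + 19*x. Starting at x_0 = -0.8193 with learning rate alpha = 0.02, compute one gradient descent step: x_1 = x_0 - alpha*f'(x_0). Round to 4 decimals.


We compute the gradient at x_0 and apply the update.
f'(x) = 26*x + 19
f'(-0.8193) = 26*-0.8193 + 19 = -2.3018
x_1 = -0.8193 - 0.02*-2.3018 = -0.7733


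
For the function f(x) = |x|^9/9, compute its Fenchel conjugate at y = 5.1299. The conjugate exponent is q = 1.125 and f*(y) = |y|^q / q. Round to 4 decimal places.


The conjugate exponent q satisfies 1/p + 1/q = 1.
p = 9, so q = 9/(9 - 1) = 1.125
|y|^q = 5.1299^1.125 = 6.2932
f*(5.1299) = 6.2932 / 1.125 = 5.594


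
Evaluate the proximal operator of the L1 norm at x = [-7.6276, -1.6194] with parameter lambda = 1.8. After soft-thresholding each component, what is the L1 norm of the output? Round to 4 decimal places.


Soft-thresholding with lambda = 1.8:
prox(-7.6276) = sign(-7.6276)*max(|-7.6276| - 1.8, 0) = -5.8276
prox(-1.6194) = sign(-1.6194)*max(|-1.6194| - 1.8, 0) = 0.0
prox(x) = [-5.8276, 0.0]
||prox(x)||_1 = 5.8276 + 0.0 = 5.8276


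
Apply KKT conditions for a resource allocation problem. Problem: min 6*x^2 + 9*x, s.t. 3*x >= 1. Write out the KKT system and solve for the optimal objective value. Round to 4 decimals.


Step 1: Try lambda = 0 (constraint inactive).
x_unc = -9/(2*6) = -0.75
Check: 3*-0.75 = -2.25 < 1 -- violated!
Step 2: Constraint must be active: 3*x = 1
x* = 1/3 = 0.3333 (rounded; the exact value 1/3 is used below)
lambda = (2*6*(1/3) + 9)/3 = 4.3333
Step 3: Compute optimal value.
f(x*) = 6*(1/3)^2 + 9*(1/3) = 3.6667


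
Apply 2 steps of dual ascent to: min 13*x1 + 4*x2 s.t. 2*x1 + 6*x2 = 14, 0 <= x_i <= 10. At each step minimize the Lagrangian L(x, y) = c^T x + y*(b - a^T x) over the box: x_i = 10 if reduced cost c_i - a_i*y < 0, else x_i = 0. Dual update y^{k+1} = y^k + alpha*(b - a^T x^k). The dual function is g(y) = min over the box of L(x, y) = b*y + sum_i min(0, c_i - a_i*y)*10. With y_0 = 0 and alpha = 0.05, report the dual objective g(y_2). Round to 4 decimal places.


Dual ascent for LP: min 13*x1 + 4*x2, 2*x1 + 6*x2 = 14, 0 <= x_i <= 10
Step 1: y^k = 0.0, reduced costs: (13.0, 4.0)
  x^k = (0.0, 0.0), subgradient = b - a^T x = 14.0
  y^{k+1} = 0.0 + 0.05*14.0 = 0.7
Step 2: y^k = 0.7, reduced costs: (11.6, -0.2)
  x^k = (0.0, 10.0), subgradient = b - a^T x = -46.0
  y^{k+1} = 0.7 + 0.05*-46.0 = -1.6
Dual objective at y_2 = -1.6: reduced costs (16.2, 13.6), box minimizer x = (0.0, 0.0)
g(y_2) = b*y + (c1 - a1*y)*x1 + (c2 - a2*y)*x2 = 14*(-1.6) + 16.2*0.0 + 13.6*0.0 = -22.4 + 0.0 + 0.0 = -22.4


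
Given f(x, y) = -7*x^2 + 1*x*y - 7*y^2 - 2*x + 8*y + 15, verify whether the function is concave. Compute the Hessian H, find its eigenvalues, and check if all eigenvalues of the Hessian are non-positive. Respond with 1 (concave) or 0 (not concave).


The Hessian of f(x,y) = -7*x^2 + 1*x*y - 7*y^2 - 2*x + 8*y + 15 is:
H = [[-14, 1], [1, -14]]
Trace = -14 - 14 = -28
Determinant = -14*-14 - (1)^2 = 195
Discriminant = (-28)^2 - 4*195 = 4.0
Eigenvalues: lambda_1 = -15.0, lambda_2 = -13.0
The function is concave.

1


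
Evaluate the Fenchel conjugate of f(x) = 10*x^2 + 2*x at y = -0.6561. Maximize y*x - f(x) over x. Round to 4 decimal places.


f*(y) = sup_x {y*x - a*x^2 - b*x} = sup_x {(y-b)*x - a*x^2}
FOC: (y - b) - 2a*x = 0 => x* = (y - b)/(2a)
x* = (-0.6561 - 2)/(2*10) = -0.1328
f*(-0.6561) = (y-b)^2/(4a) = (-0.6561 - 2)^2/(4*10)
= 7.0549/40 = 0.1764


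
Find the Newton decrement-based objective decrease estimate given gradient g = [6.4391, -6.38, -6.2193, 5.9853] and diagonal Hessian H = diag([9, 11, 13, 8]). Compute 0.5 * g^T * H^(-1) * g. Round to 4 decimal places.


Step 1: H is diagonal, so H^(-1) * g = [0.7155, -0.58, -0.4784, 0.7482].
Step 2: g^T H^(-1) g = sum_i g_i^2 / H_ii
  = (6.4391)^2/9 + (-6.38)^2/11 + (-6.2193)^2/13 + (5.9853)^2/8
  = 4.6069 + 3.7004 + 2.9754 + 4.478 = 15.7606
Step 3: Objective decrease = 0.5 * g^T H^(-1) g = 7.8803


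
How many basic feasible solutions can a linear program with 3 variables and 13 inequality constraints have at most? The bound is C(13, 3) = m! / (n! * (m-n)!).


Each vertex corresponds to some choice of n active constraints out of m, so the number of vertices is at most C(m, n) = m! / (n!(m-n)!).
m = 13, n = 3
Numerator: 13 * 12 * 11
Denominator: 3! = 6
C(13, 3) = 286


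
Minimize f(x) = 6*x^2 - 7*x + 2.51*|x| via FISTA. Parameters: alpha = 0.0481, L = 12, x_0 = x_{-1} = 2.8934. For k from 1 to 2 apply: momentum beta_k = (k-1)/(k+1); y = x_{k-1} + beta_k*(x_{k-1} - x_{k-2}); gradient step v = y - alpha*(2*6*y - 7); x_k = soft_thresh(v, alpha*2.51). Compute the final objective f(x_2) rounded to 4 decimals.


FISTA on f(x) = 6*x^2 - 7*x + 2.51*|x|
L = 12, alpha = 0.0481
Iteration 1: beta = 0.0, y = 2.8934 + 0.0*(2.8934 - 2.8934) = 2.8934
  grad(y) = 27.7208, v = y - alpha*grad = 1.56
  prox(v) = soft_thresh(1.56, 0.1207) = 1.4393
Iteration 2: beta = 0.3333, y = 1.4393 + 0.3333*(1.4393 - 2.8934) = 0.9546
  grad(y) = 4.4552, v = y - alpha*grad = 0.7403
  prox(v) = soft_thresh(0.7403, 0.1207) = 0.6196
f(x_2) = 6*0.6196^2 - 7*0.6196 + 2.51*|0.6196| = -0.4787


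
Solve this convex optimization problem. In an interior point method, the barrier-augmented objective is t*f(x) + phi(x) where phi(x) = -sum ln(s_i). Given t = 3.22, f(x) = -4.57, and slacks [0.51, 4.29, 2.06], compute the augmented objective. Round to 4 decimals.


Step 1: Compute log-barrier.
ln values: [-0.6733, 1.4563, 0.7227]
phi = -(-0.6733 + 1.4563 + 0.7227) = -1.5056
Step 2: Compute augmented objective.
t*f(x) = 3.22*-4.57 = -14.7154
Total = -14.7154 - 1.5056 = -16.221


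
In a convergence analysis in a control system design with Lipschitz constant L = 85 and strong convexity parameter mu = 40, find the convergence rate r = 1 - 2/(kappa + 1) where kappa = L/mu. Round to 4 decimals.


Step 1: Compute the condition number.
kappa = L/mu = 85/40 = 2.125
Step 2: Compute the convergence rate.
r = 1 - 2/(kappa + 1) = 1 - 2*mu/(L + mu) = (L - mu)/(L + mu) = 45/125 = 0.36


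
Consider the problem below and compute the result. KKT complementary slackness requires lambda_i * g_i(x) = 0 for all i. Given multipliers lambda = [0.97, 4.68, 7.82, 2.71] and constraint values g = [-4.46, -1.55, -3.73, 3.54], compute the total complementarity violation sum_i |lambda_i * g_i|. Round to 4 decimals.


KKT complementary slackness check:
lambda_1 * g_1 = 0.97 * -4.46 = -4.3262
lambda_2 * g_2 = 4.68 * -1.55 = -7.254
lambda_3 * g_3 = 7.82 * -3.73 = -29.1686
lambda_4 * g_4 = 2.71 * 3.54 = 9.5934
Total violation = 4.3262 + 7.254 + 29.1686 + 9.5934 = 50.3422


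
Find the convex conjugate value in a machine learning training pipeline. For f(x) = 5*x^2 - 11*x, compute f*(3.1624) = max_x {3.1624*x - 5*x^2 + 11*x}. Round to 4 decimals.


f*(y) = sup_x {y*x - a*x^2 - b*x} = sup_x {(y-b)*x - a*x^2}
FOC: (y - b) - 2a*x = 0 => x* = (y - b)/(2a)
x* = (3.1624 + 11)/(2*5) = 1.4162
f*(3.1624) = (y-b)^2/(4a) = (3.1624 + 11)^2/(4*5)
= 200.5736/20 = 10.0287


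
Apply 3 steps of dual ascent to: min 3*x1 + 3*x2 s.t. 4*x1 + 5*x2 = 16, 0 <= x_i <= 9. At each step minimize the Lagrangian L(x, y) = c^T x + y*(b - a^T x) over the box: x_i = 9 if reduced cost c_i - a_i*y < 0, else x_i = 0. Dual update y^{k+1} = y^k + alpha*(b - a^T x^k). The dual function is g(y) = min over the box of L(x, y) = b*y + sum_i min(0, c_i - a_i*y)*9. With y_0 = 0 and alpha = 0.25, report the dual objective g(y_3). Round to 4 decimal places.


Dual ascent for LP: min 3*x1 + 3*x2, 4*x1 + 5*x2 = 16, 0 <= x_i <= 9
Step 1: y^k = 0.0, reduced costs: (3.0, 3.0)
  x^k = (0.0, 0.0), subgradient = b - a^T x = 16.0
  y^{k+1} = 0.0 + 0.25*16.0 = 4.0
Step 2: y^k = 4.0, reduced costs: (-13.0, -17.0)
  x^k = (9.0, 9.0), subgradient = b - a^T x = -65.0
  y^{k+1} = 4.0 + 0.25*-65.0 = -12.25
Step 3: y^k = -12.25, reduced costs: (52.0, 64.25)
  x^k = (0.0, 0.0), subgradient = b - a^T x = 16.0
  y^{k+1} = -12.25 + 0.25*16.0 = -8.25
Dual objective at y_3 = -8.25: reduced costs (36.0, 44.25), box minimizer x = (0.0, 0.0)
g(y_3) = b*y + (c1 - a1*y)*x1 + (c2 - a2*y)*x2 = 16*(-8.25) + 36.0*0.0 + 44.25*0.0 = -132.0 + 0.0 + 0.0 = -132.0


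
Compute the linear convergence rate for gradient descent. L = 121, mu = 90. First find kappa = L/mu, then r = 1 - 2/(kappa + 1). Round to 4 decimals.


Step 1: Compute the condition number.
kappa = L/mu = 121/90 = 1.3444
Step 2: Compute the convergence rate.
r = 1 - 2/(kappa + 1) = 1 - 2*mu/(L + mu) = (L - mu)/(L + mu) = 31/211 = 0.1469


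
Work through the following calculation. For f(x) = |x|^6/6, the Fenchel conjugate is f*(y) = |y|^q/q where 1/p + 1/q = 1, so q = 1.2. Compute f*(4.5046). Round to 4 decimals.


The conjugate exponent q satisfies 1/p + 1/q = 1.
p = 6, so q = 6/(6 - 1) = 1.2
|y|^q = 4.5046^1.2 = 6.0868
f*(4.5046) = 6.0868 / 1.2 = 5.0723


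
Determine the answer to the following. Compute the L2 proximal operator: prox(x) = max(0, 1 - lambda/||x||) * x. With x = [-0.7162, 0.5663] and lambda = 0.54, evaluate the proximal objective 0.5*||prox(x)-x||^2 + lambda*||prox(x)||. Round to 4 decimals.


Step 1: Compute ||x||.
||x|| = 0.913
Step 2: Compute scaling factor.
scale = max(0, 1 - 0.54/0.913) = 0.4086
Step 3: prox(x) = [-0.2926, 0.2314]
||prox(x)|| = 0.373
Step 4: Proximal objective.
0.5*||prox-x||^2 = 0.1458
lambda*||prox|| = 0.2014
Total = 0.3472


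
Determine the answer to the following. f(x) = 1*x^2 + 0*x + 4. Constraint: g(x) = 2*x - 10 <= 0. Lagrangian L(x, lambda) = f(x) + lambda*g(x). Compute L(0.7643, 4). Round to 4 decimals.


Step 1: Evaluate f(x).
f(0.7643) = 1*0.7643^2 + 0*0.7643 + 4 = 4.5842
Step 2: Evaluate g(x).
g(0.7643) = 2*0.7643 - 10 = -8.4714
Step 3: Compute Lagrangian.
L = 4.5842 + 4*-8.4714 = -29.3014


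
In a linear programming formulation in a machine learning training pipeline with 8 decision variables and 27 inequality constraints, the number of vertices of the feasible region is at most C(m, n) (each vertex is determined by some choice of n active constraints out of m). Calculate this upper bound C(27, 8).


Each vertex corresponds to some choice of n active constraints out of m, so the number of vertices is at most C(m, n) = m! / (n!(m-n)!).
m = 27, n = 8
Numerator: 27 * 26 * 25 * 24 * 23 * 22 * 21 * 20
Denominator: 8! = 40320
C(27, 8) = 2220075


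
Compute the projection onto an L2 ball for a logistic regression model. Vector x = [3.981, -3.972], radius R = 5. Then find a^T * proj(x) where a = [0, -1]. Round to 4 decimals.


Step 1: Compute ||x|| (intermediates to 6 decimals).
||x|| = sqrt(3.981^2 + (-3.972)^2) = 5.623624
Step 2: Project.
Since ||x|| > R, scale = R/||x|| = 5/5.623624 = 0.889106, proj(x) = scale * x
proj(x) = [3.539531, -3.531529]
Step 3: Dot product.
a^T * proj(x) = 0*3.539531 - 1*(-3.531529) = 3.5315


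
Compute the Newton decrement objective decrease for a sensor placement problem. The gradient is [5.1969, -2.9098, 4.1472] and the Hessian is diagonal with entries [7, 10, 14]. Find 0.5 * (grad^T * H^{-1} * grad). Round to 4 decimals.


Step 1: H is diagonal, so H^(-1) * g = [0.7424, -0.291, 0.2962].
Step 2: g^T H^(-1) g = sum_i g_i^2 / H_ii
  = (5.1969)^2/7 + (-2.9098)^2/10 + (4.1472)^2/14
  = 3.8583 + 0.8467 + 1.2285 = 5.9335
Step 3: Objective decrease = 0.5 * g^T H^(-1) g = 2.9667


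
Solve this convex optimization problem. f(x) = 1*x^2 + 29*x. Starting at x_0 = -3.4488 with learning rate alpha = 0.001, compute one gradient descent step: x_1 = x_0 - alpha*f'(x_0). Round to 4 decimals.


We compute the gradient at x_0 and apply the update.
f'(x) = 2*x + 29
f'(-3.4488) = 2*-3.4488 + 29 = 22.1024
x_1 = -3.4488 - 0.001*22.1024 = -3.4709


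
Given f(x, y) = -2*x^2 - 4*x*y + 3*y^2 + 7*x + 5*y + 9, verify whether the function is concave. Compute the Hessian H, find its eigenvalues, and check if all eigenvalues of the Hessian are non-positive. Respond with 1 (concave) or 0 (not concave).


The Hessian of f(x,y) = -2*x^2 - 4*x*y + 3*y^2 + 7*x + 5*y + 9 is:
H = [[-4, -4], [-4, 6]]
Trace = -4 + 6 = 2
Determinant = -4*6 - (-4)^2 = -40
Discriminant = (2)^2 - 4*-40 = 164.0
Eigenvalues: lambda_1 = -5.4031, lambda_2 = 7.4031
The function is not concave.

0


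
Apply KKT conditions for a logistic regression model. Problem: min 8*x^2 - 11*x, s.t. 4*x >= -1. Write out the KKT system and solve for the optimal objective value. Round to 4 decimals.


Step 1: Try lambda = 0 (constraint inactive).
Stationarity: 2*8*x - 11 = 0
x* = 11/(2*8) = 0.6875
Check constraint: 4*0.6875 = 2.75 >= -1 -- satisfied.
Step 2: Compute optimal value.
f(x*) = 8*0.6875^2 - 11*0.6875 = -3.7813


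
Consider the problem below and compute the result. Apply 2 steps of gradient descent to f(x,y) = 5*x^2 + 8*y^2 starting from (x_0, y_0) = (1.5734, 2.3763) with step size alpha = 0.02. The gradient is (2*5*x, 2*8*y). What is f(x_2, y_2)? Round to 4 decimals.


Gradient descent on f(x,y) = 5*x^2 + 8*y^2.
Starting point: (1.5734, 2.3763), alpha = 0.02
Step 1: grad_x = 2*5*1.5734 = 15.734, grad_y = 2*8*2.3763 = 38.0208
  x_1 = 1.5734 - 0.02*15.734 = 1.2587
  y_1 = 2.3763 - 0.02*38.0208 = 1.6159
Step 2: grad_x = 2*5*1.2587 = 12.5872, grad_y = 2*8*1.6159 = 25.8541
  x_2 = 1.2587 - 0.02*12.5872 = 1.007
  y_2 = 1.6159 - 0.02*25.8541 = 1.0988
f(1.007, 1.0988) = 5*1.007^2 + 8*1.0988^2 = 14.7289


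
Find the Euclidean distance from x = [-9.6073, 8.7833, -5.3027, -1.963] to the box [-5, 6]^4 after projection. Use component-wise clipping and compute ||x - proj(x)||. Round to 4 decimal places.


Project each component onto [-5, 6].
clip(-9.6073) = -5.0, clip(8.7833) = 6.0, clip(-5.3027) = -5.0, clip(-1.963) = -1.963
Projection = [-5.0, 6.0, -5.0, -1.963]
Squared diffs: [21.2272, 7.7468, 0.0916, 0.0]
Distance = sqrt(29.0656) = 5.3913


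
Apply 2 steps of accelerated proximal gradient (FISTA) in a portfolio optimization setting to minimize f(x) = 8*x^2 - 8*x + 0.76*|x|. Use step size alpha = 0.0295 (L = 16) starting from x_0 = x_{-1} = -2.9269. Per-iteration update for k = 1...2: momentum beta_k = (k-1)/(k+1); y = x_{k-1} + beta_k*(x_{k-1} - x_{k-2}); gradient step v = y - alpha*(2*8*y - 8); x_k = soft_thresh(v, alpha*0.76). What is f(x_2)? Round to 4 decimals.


FISTA on f(x) = 8*x^2 - 8*x + 0.76*|x|
L = 16, alpha = 0.0295
Iteration 1: beta = 0.0, y = -2.9269 + 0.0*(-2.9269 + 2.9269) = -2.9269
  grad(y) = -54.8304, v = y - alpha*grad = -1.3094
  prox(v) = soft_thresh(-1.3094, 0.0224) = -1.287
Iteration 2: beta = 0.3333, y = -1.287 + 0.3333*(-1.287 + 2.9269) = -0.7403
  grad(y) = -19.8455, v = y - alpha*grad = -0.1549
  prox(v) = soft_thresh(-0.1549, 0.0224) = -0.1325
f(x_2) = 8*(-0.1325)^2 - 8*(-0.1325) + 0.76*|-0.1325| = 1.301


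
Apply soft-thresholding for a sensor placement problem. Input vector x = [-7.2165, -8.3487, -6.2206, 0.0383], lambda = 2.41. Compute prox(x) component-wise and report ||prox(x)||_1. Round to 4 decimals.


Soft-thresholding with lambda = 2.41:
prox(-7.2165) = sign(-7.2165)*max(|-7.2165| - 2.41, 0) = -4.8065
prox(-8.3487) = sign(-8.3487)*max(|-8.3487| - 2.41, 0) = -5.9387
prox(-6.2206) = sign(-6.2206)*max(|-6.2206| - 2.41, 0) = -3.8106
prox(0.0383) = sign(0.0383)*max(|0.0383| - 2.41, 0) = 0.0
prox(x) = [-4.8065, -5.9387, -3.8106, 0.0]
||prox(x)||_1 = 4.8065 + 5.9387 + 3.8106 + 0.0 = 14.5558


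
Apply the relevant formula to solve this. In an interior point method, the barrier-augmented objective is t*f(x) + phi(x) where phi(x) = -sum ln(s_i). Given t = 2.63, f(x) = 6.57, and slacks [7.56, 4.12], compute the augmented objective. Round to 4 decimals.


Step 1: Compute log-barrier.
ln values: [2.0229, 1.4159]
phi = -(2.0229 + 1.4159) = -3.4387
Step 2: Compute augmented objective.
t*f(x) = 2.63*6.57 = 17.2791
Total = 17.2791 - 3.4387 = 13.8404


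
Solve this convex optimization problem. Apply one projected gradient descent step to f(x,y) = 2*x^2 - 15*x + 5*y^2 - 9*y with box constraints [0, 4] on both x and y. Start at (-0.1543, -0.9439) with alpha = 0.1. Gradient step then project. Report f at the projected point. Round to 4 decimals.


Step 1: Compute gradient at (-0.1543, -0.9439).
grad_x = 2*2*-0.1543 - 15 = -15.6172
grad_y = 2*5*-0.9439 - 9 = -18.439
Step 2: Gradient step.
x_raw = -0.1543 - 0.1*-15.6172 = 1.4074
y_raw = -0.9439 - 0.1*-18.439 = 0.9
Step 3: Project onto [0, 4].
x_proj = clip(1.4074) = 1.4074
y_proj = clip(0.9) = 0.9
Step 4: Evaluate f.
f(1.4074, 0.9) = -21.1996


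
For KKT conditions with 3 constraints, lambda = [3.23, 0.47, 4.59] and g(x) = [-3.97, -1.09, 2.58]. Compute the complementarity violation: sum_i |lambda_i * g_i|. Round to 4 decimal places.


KKT complementary slackness check:
lambda_1 * g_1 = 3.23 * -3.97 = -12.8231
lambda_2 * g_2 = 0.47 * -1.09 = -0.5123
lambda_3 * g_3 = 4.59 * 2.58 = 11.8422
Total violation = 12.8231 + 0.5123 + 11.8422 = 25.1776


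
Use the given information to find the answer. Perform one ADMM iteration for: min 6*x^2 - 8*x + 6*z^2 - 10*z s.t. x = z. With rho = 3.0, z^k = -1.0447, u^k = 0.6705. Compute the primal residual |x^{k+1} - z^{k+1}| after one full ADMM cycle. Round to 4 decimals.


ADMM iteration with rho = 3.0, z^k = -1.0447, u^k = 0.6705
Step 1: x-update.
Minimize 6*x^2 - 8*x + (3.0/2)*(x + 1.0447 + 0.6705)^2
FOC: (2*6 + 3.0)*x = 8 + 3.0*(-1.0447 - 0.6705)
x^{k+1} = 0.1903
Step 2: z-update.
Minimize 6*z^2 - 10*z + (3.0/2)*(0.1903 - z + 0.6705)^2
FOC: (2*6 + 3.0)*z = 10 + 3.0*(0.1903 + 0.6705)
z^{k+1} = 0.8388
Step 3: u-update.
u^{k+1} = 0.6705 + 0.1903 - 0.8388 = 0.022
Step 4: Primal residual = |0.1903 - 0.8388| = 0.6485


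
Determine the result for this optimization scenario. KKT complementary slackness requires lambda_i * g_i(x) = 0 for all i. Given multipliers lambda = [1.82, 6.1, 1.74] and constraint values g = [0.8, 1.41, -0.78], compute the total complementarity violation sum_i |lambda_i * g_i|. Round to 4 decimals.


KKT complementary slackness check:
lambda_1 * g_1 = 1.82 * 0.8 = 1.456
lambda_2 * g_2 = 6.1 * 1.41 = 8.601
lambda_3 * g_3 = 1.74 * -0.78 = -1.3572
Total violation = 1.456 + 8.601 + 1.3572 = 11.4142


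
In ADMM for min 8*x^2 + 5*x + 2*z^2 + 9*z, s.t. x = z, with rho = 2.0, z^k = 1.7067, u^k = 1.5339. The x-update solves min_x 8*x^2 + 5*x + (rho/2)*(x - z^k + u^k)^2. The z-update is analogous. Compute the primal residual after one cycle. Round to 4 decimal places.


ADMM iteration with rho = 2.0, z^k = 1.7067, u^k = 1.5339
Step 1: x-update.
Minimize 8*x^2 + 5*x + (2.0/2)*(x - 1.7067 + 1.5339)^2
FOC: (2*8 + 2.0)*x = -5 + 2.0*(1.7067 - 1.5339)
x^{k+1} = -0.2586
Step 2: z-update.
Minimize 2*z^2 + 9*z + (2.0/2)*(-0.2586 - z + 1.5339)^2
FOC: (2*2 + 2.0)*z = -9 + 2.0*(-0.2586 + 1.5339)
z^{k+1} = -1.0749
Step 3: u-update.
u^{k+1} = 1.5339 - 0.2586 + 1.0749 = 2.3502
Step 4: Primal residual = |-0.2586 + 1.0749| = 0.8163


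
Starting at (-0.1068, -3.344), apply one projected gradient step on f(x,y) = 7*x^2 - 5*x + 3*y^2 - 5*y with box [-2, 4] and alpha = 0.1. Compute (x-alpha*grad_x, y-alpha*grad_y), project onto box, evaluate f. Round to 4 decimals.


Step 1: Compute gradient at (-0.1068, -3.344).
grad_x = 2*7*-0.1068 - 5 = -6.4952
grad_y = 2*3*-3.344 - 5 = -25.064
Step 2: Gradient step.
x_raw = -0.1068 - 0.1*-6.4952 = 0.5427
y_raw = -3.344 - 0.1*-25.064 = -0.8376
Step 3: Project onto [-2, 4].
x_proj = clip(0.5427) = 0.5427
y_proj = clip(-0.8376) = -0.8376
Step 4: Evaluate f.
f(0.5427, -0.8376) = 5.6409


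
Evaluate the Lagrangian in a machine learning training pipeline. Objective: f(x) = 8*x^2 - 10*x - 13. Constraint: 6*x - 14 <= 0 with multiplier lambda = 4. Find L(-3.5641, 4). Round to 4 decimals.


Step 1: Evaluate f(x).
f(-3.5641) = 8*(-3.5641)^2 - 10*(-3.5641) - 13 = 124.2635
Step 2: Evaluate g(x).
g(-3.5641) = 6*-3.5641 - 14 = -35.3846
Step 3: Compute Lagrangian.
L = 124.2635 + 4*-35.3846 = -17.2749


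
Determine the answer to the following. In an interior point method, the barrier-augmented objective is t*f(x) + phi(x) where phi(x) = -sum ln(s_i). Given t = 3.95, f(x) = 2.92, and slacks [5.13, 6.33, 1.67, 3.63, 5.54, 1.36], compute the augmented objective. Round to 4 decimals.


Step 1: Compute log-barrier.
ln values: [1.6351, 1.8453, 0.5128, 1.2892, 1.712, 0.3075]
phi = -(1.6351 + 1.8453 + 0.5128 + 1.2892 + 1.712 + 0.3075) = -7.3019
Step 2: Compute augmented objective.
t*f(x) = 3.95*2.92 = 11.534
Total = 11.534 - 7.3019 = 4.2321


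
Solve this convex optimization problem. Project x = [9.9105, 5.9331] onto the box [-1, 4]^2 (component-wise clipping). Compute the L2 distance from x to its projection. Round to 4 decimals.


Project each component onto [-1, 4].
clip(9.9105) = 4.0, clip(5.9331) = 4.0
Projection = [4.0, 4.0]
Squared diffs: [34.934, 3.7369]
Distance = sqrt(38.6709) = 6.2186


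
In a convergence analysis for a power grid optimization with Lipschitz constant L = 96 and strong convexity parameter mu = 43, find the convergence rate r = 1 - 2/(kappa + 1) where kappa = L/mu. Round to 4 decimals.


Step 1: Compute the condition number.
kappa = L/mu = 96/43 = 2.2326
Step 2: Compute the convergence rate.
r = 1 - 2/(kappa + 1) = 1 - 2*mu/(L + mu) = (L - mu)/(L + mu) = 53/139 = 0.3813


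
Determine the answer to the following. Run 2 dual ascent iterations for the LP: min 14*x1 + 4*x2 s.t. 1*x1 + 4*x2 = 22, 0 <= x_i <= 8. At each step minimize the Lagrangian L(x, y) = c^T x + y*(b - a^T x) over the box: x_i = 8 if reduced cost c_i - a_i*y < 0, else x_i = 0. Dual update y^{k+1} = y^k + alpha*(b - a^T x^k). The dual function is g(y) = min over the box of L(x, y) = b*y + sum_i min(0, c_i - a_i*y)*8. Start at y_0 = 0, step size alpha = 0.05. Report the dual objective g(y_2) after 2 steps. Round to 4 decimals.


Dual ascent for LP: min 14*x1 + 4*x2, 1*x1 + 4*x2 = 22, 0 <= x_i <= 8
Step 1: y^k = 0.0, reduced costs: (14.0, 4.0)
  x^k = (0.0, 0.0), subgradient = b - a^T x = 22.0
  y^{k+1} = 0.0 + 0.05*22.0 = 1.1
Step 2: y^k = 1.1, reduced costs: (12.9, -0.4)
  x^k = (0.0, 8.0), subgradient = b - a^T x = -10.0
  y^{k+1} = 1.1 + 0.05*-10.0 = 0.6
Dual objective at y_2 = 0.6: reduced costs (13.4, 1.6), box minimizer x = (0.0, 0.0)
g(y_2) = b*y + (c1 - a1*y)*x1 + (c2 - a2*y)*x2 = 22*0.6 + 13.4*0.0 + 1.6*0.0 = 13.2 + 0.0 + 0.0 = 13.2


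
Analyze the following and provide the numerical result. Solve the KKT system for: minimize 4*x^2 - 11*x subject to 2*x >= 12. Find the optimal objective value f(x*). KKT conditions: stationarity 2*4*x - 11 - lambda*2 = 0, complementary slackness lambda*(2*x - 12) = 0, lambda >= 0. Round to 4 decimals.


Step 1: Try lambda = 0 (constraint inactive).
x_unc = 11/(2*4) = 1.375
Check: 2*1.375 = 2.75 < 12 -- violated!
Step 2: Constraint must be active: 2*x = 12
x* = 12/2 = 6.0
lambda = (2*4*6.0 - 11)/2 = 18.5
Step 3: Compute optimal value.
f(x*) = 4*6.0^2 - 11*6.0 = 78.0


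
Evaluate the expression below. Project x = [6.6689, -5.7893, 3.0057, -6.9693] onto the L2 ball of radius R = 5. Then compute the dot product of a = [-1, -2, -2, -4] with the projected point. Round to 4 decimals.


Step 1: Compute ||x|| (intermediates to 6 decimals).
||x|| = sqrt(6.6689^2 + (-5.7893)^2 + 3.0057^2 + (-6.9693)^2) = 11.644552
Step 2: Project.
Since ||x|| > R, scale = R/||x|| = 5/11.644552 = 0.429385, proj(x) = scale * x
proj(x) = [2.863526, -2.485839, 1.290602, -2.992513]
Step 3: Dot product.
a^T * proj(x) = -1*2.863526 - 2*(-2.485839) - 2*1.290602 - 4*(-2.992513) = 11.497


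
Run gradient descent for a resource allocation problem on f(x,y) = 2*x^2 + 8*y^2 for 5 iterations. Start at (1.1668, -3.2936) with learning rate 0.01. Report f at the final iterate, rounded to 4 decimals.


Gradient descent on f(x,y) = 2*x^2 + 8*y^2.
Starting point: (1.1668, -3.2936), alpha = 0.01
Step 1: grad_x = 2*2*1.1668 = 4.6672, grad_y = 2*8*-3.2936 = -52.6976
  x_1 = 1.1668 - 0.01*4.6672 = 1.1201
  y_1 = -3.2936 - 0.01*-52.6976 = -2.7666
Step 2: grad_x = 2*2*1.1201 = 4.4805, grad_y = 2*8*-2.7666 = -44.266
  x_2 = 1.1201 - 0.01*4.4805 = 1.0753
  y_2 = -2.7666 - 0.01*-44.266 = -2.324
Step 3: grad_x = 2*2*1.0753 = 4.3013, grad_y = 2*8*-2.324 = -37.1834
  x_3 = 1.0753 - 0.01*4.3013 = 1.0323
  y_3 = -2.324 - 0.01*-37.1834 = -1.9521
Step 4: grad_x = 2*2*1.0323 = 4.1292, grad_y = 2*8*-1.9521 = -31.2341
  x_4 = 1.0323 - 0.01*4.1292 = 0.991
  y_4 = -1.9521 - 0.01*-31.2341 = -1.6398
Step 5: grad_x = 2*2*0.991 = 3.9641, grad_y = 2*8*-1.6398 = -26.2366
  x_5 = 0.991 - 0.01*3.9641 = 0.9514
  y_5 = -1.6398 - 0.01*-26.2366 = -1.3774
f(0.9514, -1.3774) = 2*0.9514^2 + 8*(-1.3774)^2 = 16.9886


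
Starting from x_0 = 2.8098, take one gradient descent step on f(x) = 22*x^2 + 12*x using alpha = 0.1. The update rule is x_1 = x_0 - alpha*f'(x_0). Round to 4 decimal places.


We compute the gradient at x_0 and apply the update.
f'(x) = 44*x + 12
f'(2.8098) = 44*2.8098 + 12 = 135.6312
x_1 = 2.8098 - 0.1*135.6312 = -10.7533


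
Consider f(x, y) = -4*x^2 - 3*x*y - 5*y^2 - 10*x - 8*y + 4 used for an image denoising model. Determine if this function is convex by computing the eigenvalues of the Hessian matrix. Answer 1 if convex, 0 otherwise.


The Hessian of f(x,y) = -4*x^2 - 3*x*y - 5*y^2 - 10*x - 8*y + 4 is:
H = [[-8, -3], [-3, -10]]
Trace = -8 - 10 = -18
Determinant = -8*-10 - (-3)^2 = 71
Discriminant = (-18)^2 - 4*71 = 40.0
Eigenvalues: lambda_1 = -12.1623, lambda_2 = -5.8377
The function is not convex.

0


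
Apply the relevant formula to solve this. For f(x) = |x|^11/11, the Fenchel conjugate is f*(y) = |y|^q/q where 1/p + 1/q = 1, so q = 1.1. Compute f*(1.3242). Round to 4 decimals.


The conjugate exponent q satisfies 1/p + 1/q = 1.
p = 11, so q = 11/(11 - 1) = 1.1
|y|^q = 1.3242^1.1 = 1.3619
f*(1.3242) = 1.3619 / 1.1 = 1.2381


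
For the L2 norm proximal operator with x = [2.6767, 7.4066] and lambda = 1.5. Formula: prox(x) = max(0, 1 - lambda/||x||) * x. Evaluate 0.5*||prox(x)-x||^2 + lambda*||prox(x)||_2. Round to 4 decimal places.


Step 1: Compute ||x||.
||x|| = 7.8754
Step 2: Compute scaling factor.
scale = max(0, 1 - 1.5/7.8754) = 0.8095
Step 3: prox(x) = [2.1669, 5.9959]
||prox(x)|| = 6.3754
Step 4: Proximal objective.
0.5*||prox-x||^2 = 1.125
lambda*||prox|| = 9.5631
Total = 10.6881


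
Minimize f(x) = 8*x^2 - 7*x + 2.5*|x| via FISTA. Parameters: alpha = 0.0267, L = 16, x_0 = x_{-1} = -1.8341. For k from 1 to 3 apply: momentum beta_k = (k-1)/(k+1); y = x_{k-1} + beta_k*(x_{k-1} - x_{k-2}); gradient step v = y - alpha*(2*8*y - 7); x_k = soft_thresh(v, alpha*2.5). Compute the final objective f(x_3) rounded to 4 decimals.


FISTA on f(x) = 8*x^2 - 7*x + 2.5*|x|
L = 16, alpha = 0.0267
Iteration 1: beta = 0.0, y = -1.8341 + 0.0*(-1.8341 + 1.8341) = -1.8341
  grad(y) = -36.3456, v = y - alpha*grad = -0.8637
  prox(v) = soft_thresh(-0.8637, 0.0668) = -0.7969
Iteration 2: beta = 0.3333, y = -0.7969 + 0.3333*(-0.7969 + 1.8341) = -0.4512
  grad(y) = -14.2191, v = y - alpha*grad = -0.0715
  prox(v) = soft_thresh(-0.0715, 0.0668) = -0.0048
Iteration 3: beta = 0.5, y = -0.0048 + 0.5*(-0.0048 + 0.7969) = 0.3913
  grad(y) = -0.7397, v = y - alpha*grad = 0.411
  prox(v) = soft_thresh(0.411, 0.0668) = 0.3443
f(x_3) = 8*0.3443^2 - 7*0.3443 + 2.5*|0.3443| = -0.601
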